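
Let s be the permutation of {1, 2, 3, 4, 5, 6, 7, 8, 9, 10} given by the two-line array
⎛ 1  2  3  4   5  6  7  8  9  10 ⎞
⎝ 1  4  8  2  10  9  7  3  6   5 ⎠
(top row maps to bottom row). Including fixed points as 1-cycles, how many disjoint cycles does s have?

The cycle decomposition is (1)(2 4)(3 8)(5 10)(6 9)(7), which has 6 cycles (counting 1-cycles).

6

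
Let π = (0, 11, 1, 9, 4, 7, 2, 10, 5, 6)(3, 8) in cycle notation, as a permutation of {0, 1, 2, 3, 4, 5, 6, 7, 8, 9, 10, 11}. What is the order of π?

The disjoint cycles have lengths 10, 2.
The order of π is the least common multiple of its cycle lengths: lcm(10, 2) = 10.

10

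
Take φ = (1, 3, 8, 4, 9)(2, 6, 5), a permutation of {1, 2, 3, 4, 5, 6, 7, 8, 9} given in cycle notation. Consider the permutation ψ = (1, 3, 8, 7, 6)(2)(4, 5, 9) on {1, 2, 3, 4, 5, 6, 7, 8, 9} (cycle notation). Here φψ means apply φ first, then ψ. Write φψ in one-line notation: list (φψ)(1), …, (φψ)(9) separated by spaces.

8 1 7 4 2 9 6 5 3

(φψ)(x) = ψ(φ(x)). Computing each image: ψ(φ(1)) = ψ(3) = 8, ψ(φ(2)) = ψ(6) = 1, ψ(φ(3)) = ψ(8) = 7, ψ(φ(4)) = ψ(9) = 4, ψ(φ(5)) = ψ(2) = 2, ψ(φ(6)) = ψ(5) = 9, ψ(φ(7)) = ψ(7) = 6, ψ(φ(8)) = ψ(4) = 5, ψ(φ(9)) = ψ(1) = 3.
Hence φψ = [8 1 7 4 2 9 6 5 3].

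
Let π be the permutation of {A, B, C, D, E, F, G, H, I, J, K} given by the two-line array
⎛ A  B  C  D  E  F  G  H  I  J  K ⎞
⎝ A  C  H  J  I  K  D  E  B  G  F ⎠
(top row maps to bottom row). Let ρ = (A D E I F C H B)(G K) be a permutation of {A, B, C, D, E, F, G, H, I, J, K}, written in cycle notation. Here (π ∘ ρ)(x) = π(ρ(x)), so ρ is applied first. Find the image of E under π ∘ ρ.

B

First apply ρ: ρ(E) = I, then π(I) = B. Thus (π ∘ ρ)(E) = B.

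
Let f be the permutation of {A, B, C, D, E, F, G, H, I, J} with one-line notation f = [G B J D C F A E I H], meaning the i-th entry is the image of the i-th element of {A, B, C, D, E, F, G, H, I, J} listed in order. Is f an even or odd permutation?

In disjoint-cycle form the cycle lengths are 4, 2, 1, 1, 1, 1.
A cycle of length ℓ contributes ℓ−1 transpositions, so f is a product of 3 + 1 = 4 transpositions — even.

even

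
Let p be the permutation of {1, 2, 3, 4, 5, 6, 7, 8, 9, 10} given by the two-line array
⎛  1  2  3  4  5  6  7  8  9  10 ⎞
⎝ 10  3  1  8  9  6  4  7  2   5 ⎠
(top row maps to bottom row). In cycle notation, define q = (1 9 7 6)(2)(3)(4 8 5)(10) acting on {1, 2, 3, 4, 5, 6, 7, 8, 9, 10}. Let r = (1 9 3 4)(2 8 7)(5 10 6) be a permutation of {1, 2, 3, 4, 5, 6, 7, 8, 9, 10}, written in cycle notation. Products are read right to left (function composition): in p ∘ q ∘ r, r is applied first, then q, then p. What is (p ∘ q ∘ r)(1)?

Chase 1: r(1) = 9; q(9) = 7; p(7) = 4. Hence (p ∘ q ∘ r)(1) = 4.

4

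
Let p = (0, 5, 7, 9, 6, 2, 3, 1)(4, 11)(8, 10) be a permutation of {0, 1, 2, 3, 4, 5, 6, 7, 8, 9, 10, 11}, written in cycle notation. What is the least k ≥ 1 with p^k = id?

8

The cycle type of p is (8, 2, 2).
The order of p is the least common multiple of its cycle lengths: lcm(8, 2, 2) = 8.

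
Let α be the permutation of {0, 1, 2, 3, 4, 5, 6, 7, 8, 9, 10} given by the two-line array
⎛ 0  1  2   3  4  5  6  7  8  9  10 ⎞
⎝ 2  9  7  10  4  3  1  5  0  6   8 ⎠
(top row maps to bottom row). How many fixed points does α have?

The fixed points (elements with α(x) = x) are {4}, so there is 1.

1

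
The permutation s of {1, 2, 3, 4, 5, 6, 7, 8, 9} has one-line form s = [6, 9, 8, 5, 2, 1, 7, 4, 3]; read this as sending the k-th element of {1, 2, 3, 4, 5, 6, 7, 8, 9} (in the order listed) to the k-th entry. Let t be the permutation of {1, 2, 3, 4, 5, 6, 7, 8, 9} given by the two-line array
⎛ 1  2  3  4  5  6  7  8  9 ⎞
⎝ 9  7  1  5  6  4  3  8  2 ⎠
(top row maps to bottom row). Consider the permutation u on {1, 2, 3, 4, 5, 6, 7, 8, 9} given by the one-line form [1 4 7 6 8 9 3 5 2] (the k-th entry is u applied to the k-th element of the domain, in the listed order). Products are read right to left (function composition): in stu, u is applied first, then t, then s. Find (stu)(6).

9

(stu)(6) = s(t(u(6))). u(6) = 9, then t(9) = 2, then s(2) = 9, so the result is 9.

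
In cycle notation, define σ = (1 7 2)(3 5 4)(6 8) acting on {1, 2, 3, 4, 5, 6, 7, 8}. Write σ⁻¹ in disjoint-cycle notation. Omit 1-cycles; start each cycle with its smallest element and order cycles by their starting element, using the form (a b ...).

(1 2 7)(3 4 5)(6 8)

The inverse reverses each cycle.
Reversing each cycle of σ and rotating so the smallest element leads gives (1 2 7)(3 4 5)(6 8).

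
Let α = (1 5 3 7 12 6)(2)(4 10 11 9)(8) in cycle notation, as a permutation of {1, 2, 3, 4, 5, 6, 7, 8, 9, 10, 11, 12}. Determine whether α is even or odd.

The cycle lengths are 6, 4, 1, 1.
A cycle of length ℓ contributes ℓ−1 transpositions, so α is a product of 5 + 3 = 8 transpositions — even.

even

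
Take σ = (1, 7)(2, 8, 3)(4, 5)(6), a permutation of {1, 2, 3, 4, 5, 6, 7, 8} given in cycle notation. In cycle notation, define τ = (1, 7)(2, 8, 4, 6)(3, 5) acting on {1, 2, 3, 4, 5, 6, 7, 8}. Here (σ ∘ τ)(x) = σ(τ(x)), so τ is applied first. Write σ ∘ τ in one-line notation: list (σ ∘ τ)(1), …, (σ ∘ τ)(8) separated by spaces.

(σ ∘ τ)(x) = σ(τ(x)). Computing each image: σ(τ(1)) = σ(7) = 1, σ(τ(2)) = σ(8) = 3, σ(τ(3)) = σ(5) = 4, σ(τ(4)) = σ(6) = 6, σ(τ(5)) = σ(3) = 2, σ(τ(6)) = σ(2) = 8, σ(τ(7)) = σ(1) = 7, σ(τ(8)) = σ(4) = 5.
Hence σ ∘ τ = [1 3 4 6 2 8 7 5].

1 3 4 6 2 8 7 5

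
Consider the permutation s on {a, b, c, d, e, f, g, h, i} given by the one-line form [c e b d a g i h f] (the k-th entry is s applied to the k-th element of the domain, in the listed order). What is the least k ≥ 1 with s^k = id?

The disjoint-cycle form of s has cycle lengths 4, 3, 1, 1.
The order of s is the least common multiple of its cycle lengths: lcm(4, 3) = 12.

12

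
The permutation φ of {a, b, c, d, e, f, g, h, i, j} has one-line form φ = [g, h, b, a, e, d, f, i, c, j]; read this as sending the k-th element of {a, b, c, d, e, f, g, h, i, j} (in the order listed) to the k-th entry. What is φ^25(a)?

g

Tracing a → g → … returns to a after 4 steps, so a lies in a 4-cycle (a, g, f, d).
Powers repeat with period 4 on this cycle, and 25 mod 4 = 1, so φ^25(a) = φ^1(a).
Advancing 1 step from a: a → g.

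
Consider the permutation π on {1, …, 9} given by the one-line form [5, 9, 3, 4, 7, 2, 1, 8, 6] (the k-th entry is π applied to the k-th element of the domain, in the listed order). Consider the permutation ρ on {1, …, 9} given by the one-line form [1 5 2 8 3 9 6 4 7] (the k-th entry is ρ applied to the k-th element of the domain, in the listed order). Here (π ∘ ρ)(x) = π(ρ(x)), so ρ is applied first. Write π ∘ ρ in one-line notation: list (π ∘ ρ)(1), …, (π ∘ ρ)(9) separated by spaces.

(π ∘ ρ)(x) = π(ρ(x)). Computing each image: π(ρ(1)) = π(1) = 5, π(ρ(2)) = π(5) = 7, π(ρ(3)) = π(2) = 9, π(ρ(4)) = π(8) = 8, π(ρ(5)) = π(3) = 3, π(ρ(6)) = π(9) = 6, π(ρ(7)) = π(6) = 2, π(ρ(8)) = π(4) = 4, π(ρ(9)) = π(7) = 1.
Hence π ∘ ρ = [5 7 9 8 3 6 2 4 1].

5 7 9 8 3 6 2 4 1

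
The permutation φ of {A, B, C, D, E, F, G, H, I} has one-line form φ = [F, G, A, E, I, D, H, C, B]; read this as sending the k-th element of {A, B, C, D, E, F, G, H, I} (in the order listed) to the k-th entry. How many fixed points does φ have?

0

No element satisfies φ(x) = x, so there are 0 fixed points.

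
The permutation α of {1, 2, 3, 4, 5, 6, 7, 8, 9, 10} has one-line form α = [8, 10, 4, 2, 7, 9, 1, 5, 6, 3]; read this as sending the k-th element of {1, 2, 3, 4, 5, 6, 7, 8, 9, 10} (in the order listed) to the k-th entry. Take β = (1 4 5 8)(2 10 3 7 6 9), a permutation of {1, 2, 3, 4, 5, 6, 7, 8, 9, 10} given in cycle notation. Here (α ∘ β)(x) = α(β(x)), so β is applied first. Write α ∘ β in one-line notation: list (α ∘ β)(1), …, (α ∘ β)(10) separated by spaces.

2 3 1 7 5 6 9 8 10 4

(α ∘ β)(x) = α(β(x)). Computing each image: α(β(1)) = α(4) = 2, α(β(2)) = α(10) = 3, α(β(3)) = α(7) = 1, α(β(4)) = α(5) = 7, α(β(5)) = α(8) = 5, α(β(6)) = α(9) = 6, α(β(7)) = α(6) = 9, α(β(8)) = α(1) = 8, α(β(9)) = α(2) = 10, α(β(10)) = α(3) = 4.
Hence α ∘ β = [2 3 1 7 5 6 9 8 10 4].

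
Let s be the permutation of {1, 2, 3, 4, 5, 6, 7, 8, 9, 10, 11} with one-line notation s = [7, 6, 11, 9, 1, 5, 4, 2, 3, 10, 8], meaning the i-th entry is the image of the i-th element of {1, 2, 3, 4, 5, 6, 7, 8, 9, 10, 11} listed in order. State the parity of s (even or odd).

odd

In disjoint-cycle form the cycle lengths are 10, 1.
A cycle is odd iff its length is even; s has 1 even-length cycle, so sgn(s) = (−1)^1 and s is odd.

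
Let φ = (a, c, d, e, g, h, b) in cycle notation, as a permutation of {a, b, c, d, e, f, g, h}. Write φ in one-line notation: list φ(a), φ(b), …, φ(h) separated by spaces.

Image by image: a→c, b→a, c→d, d→e, e→g, f→f, g→h, h→b.
Listing these in domain order gives c a d e g f h b.

c a d e g f h b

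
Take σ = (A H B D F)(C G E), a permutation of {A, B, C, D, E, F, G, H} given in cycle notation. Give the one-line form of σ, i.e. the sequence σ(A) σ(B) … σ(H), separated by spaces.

H D G F C A E B

Image by image: A↦H, B↦D, C↦G, D↦F, E↦C, F↦A, G↦E, H↦B.
Listing these in domain order gives H D G F C A E B.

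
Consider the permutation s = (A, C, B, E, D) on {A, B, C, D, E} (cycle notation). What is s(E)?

D

In the cycle (A, C, B, E, D), E is followed by D, so s(E) = D.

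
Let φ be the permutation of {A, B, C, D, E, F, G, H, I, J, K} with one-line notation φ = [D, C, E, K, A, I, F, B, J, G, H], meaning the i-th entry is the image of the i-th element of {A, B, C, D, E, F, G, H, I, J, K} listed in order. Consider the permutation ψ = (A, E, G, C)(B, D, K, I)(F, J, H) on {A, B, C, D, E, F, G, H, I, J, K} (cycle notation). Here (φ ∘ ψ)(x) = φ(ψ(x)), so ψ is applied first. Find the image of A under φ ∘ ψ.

First apply ψ: ψ(A) = E, then φ(E) = A. Thus (φ ∘ ψ)(A) = A.

A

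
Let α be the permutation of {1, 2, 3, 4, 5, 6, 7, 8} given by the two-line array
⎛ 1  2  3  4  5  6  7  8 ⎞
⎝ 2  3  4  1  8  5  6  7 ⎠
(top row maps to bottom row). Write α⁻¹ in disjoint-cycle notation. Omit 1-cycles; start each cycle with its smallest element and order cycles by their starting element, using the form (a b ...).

(1 4 3 2)(5 6 7 8)

First write α in disjoint cycles: (1 2 3 4)(5 8 7 6).
The inverse reverses every cycle; in canonical form, α⁻¹ = (1 4 3 2)(5 6 7 8).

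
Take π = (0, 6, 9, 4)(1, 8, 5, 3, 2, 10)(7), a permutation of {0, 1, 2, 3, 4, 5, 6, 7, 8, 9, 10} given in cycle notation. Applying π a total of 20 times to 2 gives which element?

1

2 lies in the 6-cycle (1, 8, 5, 3, 2, 10).
Powers repeat with period 6 on this cycle, and 20 mod 6 = 2, so π^20(2) = π^2(2).
Advancing 2 steps from 2: 2 → 10 → 1.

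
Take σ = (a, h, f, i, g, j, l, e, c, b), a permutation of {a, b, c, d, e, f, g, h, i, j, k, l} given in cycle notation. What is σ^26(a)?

a lies in the 10-cycle (a, h, f, i, g, j, l, e, c, b).
Since the cycle has length 10, σ^26 acts on it the same as σ^6 (26 mod 10 = 6).
Advancing 6 steps from a: a → h → f → i → g → j → l.

l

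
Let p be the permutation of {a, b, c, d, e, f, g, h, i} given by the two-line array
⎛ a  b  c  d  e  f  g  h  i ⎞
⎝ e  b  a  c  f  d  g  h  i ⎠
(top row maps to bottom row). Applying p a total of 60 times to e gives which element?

e

Tracing e → f → … returns to e after 5 steps, so e lies in a 5-cycle (a e f d c).
On a 5-cycle, p^5 is the identity, so p^60 = p^0 there (60 ≡ 0 mod 5).
So p^60(e) = e.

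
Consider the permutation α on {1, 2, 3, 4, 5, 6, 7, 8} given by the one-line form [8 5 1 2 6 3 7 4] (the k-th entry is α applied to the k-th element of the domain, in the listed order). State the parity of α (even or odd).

even

In disjoint-cycle form the cycle lengths are 7, 1.
A cycle is odd iff its length is even; α has 0 even-length cycles, so sgn(α) = (−1)^0 and α is even.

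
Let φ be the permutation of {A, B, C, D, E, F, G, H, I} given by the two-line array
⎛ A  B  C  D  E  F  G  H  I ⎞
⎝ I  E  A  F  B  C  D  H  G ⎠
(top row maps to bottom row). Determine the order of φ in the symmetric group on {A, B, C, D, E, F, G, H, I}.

6

The disjoint-cycle form of φ has cycle lengths 6, 2, 1.
Since disjoint cycles commute, ord(φ) = lcm(6, 2) = 6.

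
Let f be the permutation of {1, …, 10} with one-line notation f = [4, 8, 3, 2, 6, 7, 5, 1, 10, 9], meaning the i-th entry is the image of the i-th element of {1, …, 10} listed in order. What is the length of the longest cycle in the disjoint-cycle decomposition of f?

Decomposing into disjoint cycles gives (1 4 2 8)(5 6 7)(9 10); the longest has length 4.

4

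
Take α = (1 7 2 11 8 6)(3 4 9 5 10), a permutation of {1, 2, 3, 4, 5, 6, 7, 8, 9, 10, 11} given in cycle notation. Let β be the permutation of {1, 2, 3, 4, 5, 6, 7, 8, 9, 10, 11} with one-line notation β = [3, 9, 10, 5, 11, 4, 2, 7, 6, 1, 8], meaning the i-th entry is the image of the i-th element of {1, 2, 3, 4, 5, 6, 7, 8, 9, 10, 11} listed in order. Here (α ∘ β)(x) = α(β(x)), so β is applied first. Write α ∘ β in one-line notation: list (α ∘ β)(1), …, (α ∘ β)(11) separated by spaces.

4 5 3 10 8 9 11 2 1 7 6

For each element, apply β then α: 1 → 3 → 4; 2 → 9 → 5; 3 → 10 → 3; 4 → 5 → 10; 5 → 11 → 8; 6 → 4 → 9; 7 → 2 → 11; 8 → 7 → 2; 9 → 6 → 1; 10 → 1 → 7; 11 → 8 → 6.
So α ∘ β in one-line form is 4 5 3 10 8 9 11 2 1 7 6.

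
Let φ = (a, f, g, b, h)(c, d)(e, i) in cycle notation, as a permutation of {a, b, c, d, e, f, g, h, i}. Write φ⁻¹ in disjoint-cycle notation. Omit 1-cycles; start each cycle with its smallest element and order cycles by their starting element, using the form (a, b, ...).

The inverse reverses each cycle.
After reversing and putting each cycle's least element first, φ⁻¹ = (a, h, b, g, f)(c, d)(e, i).

(a, h, b, g, f)(c, d)(e, i)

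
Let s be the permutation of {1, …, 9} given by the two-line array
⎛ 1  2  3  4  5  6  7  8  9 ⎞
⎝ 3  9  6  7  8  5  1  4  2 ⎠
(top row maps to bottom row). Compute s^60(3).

4

Tracing 3 → 6 → … returns to 3 after 7 steps, so 3 lies in a 7-cycle (1 3 6 5 8 4 7).
Since the cycle has length 7, s^60 acts on it the same as s^4 (60 mod 7 = 4).
Advancing 4 steps from 3: 3 → 6 → 5 → 8 → 4.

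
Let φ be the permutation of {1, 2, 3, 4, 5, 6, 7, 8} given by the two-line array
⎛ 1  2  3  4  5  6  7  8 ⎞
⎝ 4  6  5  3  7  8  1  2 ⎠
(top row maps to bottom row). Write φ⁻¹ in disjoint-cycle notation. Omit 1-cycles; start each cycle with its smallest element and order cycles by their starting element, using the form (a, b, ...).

First write φ in disjoint cycles: (1, 4, 3, 5, 7)(2, 6, 8).
Reversing each cycle (and rotating so the smallest element leads) gives φ⁻¹ = (1, 7, 5, 3, 4)(2, 8, 6).

(1, 7, 5, 3, 4)(2, 8, 6)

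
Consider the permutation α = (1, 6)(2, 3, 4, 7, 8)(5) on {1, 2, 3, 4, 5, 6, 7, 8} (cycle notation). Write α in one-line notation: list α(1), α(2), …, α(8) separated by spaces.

6 3 4 7 5 1 8 2

Reading each image from the cycles: 1↦6, 2↦3, 3↦4, 4↦7, 5↦5, 6↦1, 7↦8, 8↦2.
Listing these in domain order gives 6 3 4 7 5 1 8 2.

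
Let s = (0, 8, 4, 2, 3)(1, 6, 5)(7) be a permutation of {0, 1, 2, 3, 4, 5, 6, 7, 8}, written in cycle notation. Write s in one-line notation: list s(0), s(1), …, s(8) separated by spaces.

Each element maps to the next entry in its cycle (wrapping to the front): 0↦8, 1↦6, 2↦3, 3↦0, 4↦2, 5↦1, 6↦5, 7↦7, 8↦4.
Listing these in domain order gives 8 6 3 0 2 1 5 7 4.

8 6 3 0 2 1 5 7 4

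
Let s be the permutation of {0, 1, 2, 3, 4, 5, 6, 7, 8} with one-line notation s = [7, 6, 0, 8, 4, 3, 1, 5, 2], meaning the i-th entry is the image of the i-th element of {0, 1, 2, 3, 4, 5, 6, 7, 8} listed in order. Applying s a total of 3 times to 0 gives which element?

3

Tracing 0 → 7 → … returns to 0 after 6 steps, so 0 lies in a 6-cycle (0, 7, 5, 3, 8, 2).
Stepping 3 places around the cycle: 0 → 7 → 5 → 3.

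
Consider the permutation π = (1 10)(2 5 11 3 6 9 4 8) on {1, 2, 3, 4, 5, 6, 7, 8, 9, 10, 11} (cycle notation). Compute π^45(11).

8

11 lies in the 8-cycle (2 5 11 3 6 9 4 8).
On an 8-cycle, π^8 is the identity, so π^45 = π^5 there (45 ≡ 5 mod 8).
Advancing 5 steps from 11: 11 → 3 → 6 → 9 → 4 → 8.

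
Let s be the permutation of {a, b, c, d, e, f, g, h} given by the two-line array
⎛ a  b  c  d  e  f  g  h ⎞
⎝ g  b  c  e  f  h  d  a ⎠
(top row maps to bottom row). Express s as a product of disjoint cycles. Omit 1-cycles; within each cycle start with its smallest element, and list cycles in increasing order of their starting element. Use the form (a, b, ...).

(a, g, d, e, f, h)

Start at a and follow images: a → g → d → e → f → h → a, giving the cycle (a, g, d, e, f, h).
Repeating from the next unused element and collecting all non-trivial cycles gives (a, g, d, e, f, h).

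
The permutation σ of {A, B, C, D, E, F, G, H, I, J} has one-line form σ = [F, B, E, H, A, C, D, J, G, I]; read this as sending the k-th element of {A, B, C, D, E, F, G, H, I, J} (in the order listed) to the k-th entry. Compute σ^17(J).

Tracing J → I → … returns to J after 5 steps, so J lies in a 5-cycle (D H J I G).
Since the cycle has length 5, σ^17 acts on it the same as σ^2 (17 mod 5 = 2).
Stepping 2 places around the cycle: J → I → G.

G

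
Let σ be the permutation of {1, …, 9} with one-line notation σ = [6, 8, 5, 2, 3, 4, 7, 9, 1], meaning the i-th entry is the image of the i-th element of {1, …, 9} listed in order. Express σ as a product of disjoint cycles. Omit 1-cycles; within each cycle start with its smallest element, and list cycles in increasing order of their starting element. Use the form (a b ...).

From 1: 1 → 6 → 4 → 2 → 8 → 9 → 1, closing the cycle (1 6 4 2 8 9).
Repeating from the next unused element and collecting all non-trivial cycles gives (1 6 4 2 8 9)(3 5).

(1 6 4 2 8 9)(3 5)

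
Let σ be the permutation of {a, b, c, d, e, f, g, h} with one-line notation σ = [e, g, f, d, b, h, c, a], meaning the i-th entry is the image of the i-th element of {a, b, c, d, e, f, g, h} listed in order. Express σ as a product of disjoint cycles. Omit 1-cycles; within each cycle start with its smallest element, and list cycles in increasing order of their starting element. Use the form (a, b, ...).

Iterating σ from a gives a → e → b → g → c → f → h → a; that is the 7-cycle (a, e, b, g, c, f, h).
Repeating from the next unused element and collecting all non-trivial cycles gives (a, e, b, g, c, f, h).

(a, e, b, g, c, f, h)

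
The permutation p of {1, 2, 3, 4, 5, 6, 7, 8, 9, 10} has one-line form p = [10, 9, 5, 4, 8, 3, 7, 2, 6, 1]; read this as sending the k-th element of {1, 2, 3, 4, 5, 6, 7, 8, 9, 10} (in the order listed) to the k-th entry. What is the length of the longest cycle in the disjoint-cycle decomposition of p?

6

Decomposing into disjoint cycles gives (1 10)(2 9 6 3 5 8); the longest has length 6.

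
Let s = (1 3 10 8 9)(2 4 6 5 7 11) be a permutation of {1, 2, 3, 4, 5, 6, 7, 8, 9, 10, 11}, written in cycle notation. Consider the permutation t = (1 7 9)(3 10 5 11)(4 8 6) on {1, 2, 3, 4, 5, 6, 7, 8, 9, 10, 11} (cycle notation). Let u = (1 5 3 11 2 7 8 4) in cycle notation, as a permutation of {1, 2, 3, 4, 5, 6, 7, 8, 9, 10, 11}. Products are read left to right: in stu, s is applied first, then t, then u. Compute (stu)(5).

Chase 5: s(5) = 7; t(7) = 9; u(9) = 9. Hence (stu)(5) = 9.

9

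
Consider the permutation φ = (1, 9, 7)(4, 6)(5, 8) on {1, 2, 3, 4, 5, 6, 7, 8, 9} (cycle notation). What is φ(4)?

6

4 appears in (4, 6); the next entry (wrapping around) is 6.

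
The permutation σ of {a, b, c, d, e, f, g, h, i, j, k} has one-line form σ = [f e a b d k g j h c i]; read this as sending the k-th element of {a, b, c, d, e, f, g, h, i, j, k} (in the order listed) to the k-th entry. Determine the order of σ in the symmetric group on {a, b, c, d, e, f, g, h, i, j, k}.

21

The disjoint-cycle form of σ has cycle lengths 7, 3, 1.
Since disjoint cycles commute, ord(σ) = lcm(7, 3) = 21.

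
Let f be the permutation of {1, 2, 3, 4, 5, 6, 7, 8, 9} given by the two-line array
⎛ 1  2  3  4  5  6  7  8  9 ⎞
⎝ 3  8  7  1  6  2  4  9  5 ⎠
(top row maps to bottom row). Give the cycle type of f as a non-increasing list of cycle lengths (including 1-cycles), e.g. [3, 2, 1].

[5, 4]

The disjoint cycles are (1, 3, 7, 4)(2, 8, 9, 5, 6), with lengths 5, 4 in non-increasing order.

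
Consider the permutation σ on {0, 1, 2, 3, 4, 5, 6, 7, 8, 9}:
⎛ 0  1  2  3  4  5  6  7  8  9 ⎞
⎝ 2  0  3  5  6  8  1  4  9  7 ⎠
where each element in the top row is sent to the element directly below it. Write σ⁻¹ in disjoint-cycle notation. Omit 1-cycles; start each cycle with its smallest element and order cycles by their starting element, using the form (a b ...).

(0 1 6 4 7 9 8 5 3 2)

First write σ in disjoint cycles: (0 2 3 5 8 9 7 4 6 1).
Reversing each cycle (and rotating so the smallest element leads) gives σ⁻¹ = (0 1 6 4 7 9 8 5 3 2).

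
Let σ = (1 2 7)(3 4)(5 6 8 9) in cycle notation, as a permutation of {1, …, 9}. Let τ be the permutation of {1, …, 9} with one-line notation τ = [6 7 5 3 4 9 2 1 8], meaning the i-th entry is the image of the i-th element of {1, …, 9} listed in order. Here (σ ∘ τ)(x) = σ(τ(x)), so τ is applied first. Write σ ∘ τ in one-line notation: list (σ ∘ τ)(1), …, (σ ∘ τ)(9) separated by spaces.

(σ ∘ τ)(x) = σ(τ(x)). Computing each image: σ(τ(1)) = σ(6) = 8, σ(τ(2)) = σ(7) = 1, σ(τ(3)) = σ(5) = 6, σ(τ(4)) = σ(3) = 4, σ(τ(5)) = σ(4) = 3, σ(τ(6)) = σ(9) = 5, σ(τ(7)) = σ(2) = 7, σ(τ(8)) = σ(1) = 2, σ(τ(9)) = σ(8) = 9.
Hence σ ∘ τ = [8 1 6 4 3 5 7 2 9].

8 1 6 4 3 5 7 2 9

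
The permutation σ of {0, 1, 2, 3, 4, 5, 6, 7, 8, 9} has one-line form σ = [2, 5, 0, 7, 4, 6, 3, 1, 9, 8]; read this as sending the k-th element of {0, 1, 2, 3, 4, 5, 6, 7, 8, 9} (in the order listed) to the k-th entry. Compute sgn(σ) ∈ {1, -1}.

In disjoint-cycle form the cycle lengths are 5, 2, 2, 1.
A cycle of length ℓ contributes ℓ−1 transpositions, so σ is a product of 4 + 1 + 1 = 6 transpositions — even.

1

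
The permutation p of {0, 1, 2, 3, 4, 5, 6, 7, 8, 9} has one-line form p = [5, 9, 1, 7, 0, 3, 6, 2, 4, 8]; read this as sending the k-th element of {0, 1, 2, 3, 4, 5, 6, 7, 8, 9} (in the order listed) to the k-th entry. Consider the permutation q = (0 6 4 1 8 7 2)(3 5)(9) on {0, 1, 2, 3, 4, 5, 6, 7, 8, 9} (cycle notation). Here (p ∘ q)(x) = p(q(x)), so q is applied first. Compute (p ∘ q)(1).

4

q(1) = 8, then p(8) = 4; composing gives (p ∘ q)(1) = 4.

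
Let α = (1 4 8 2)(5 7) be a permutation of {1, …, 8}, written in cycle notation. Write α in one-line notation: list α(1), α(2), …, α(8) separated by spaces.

Reading each image from the cycles: 1→4, 2→1, 3→3, 4→8, 5→7, 6→6, 7→5, 8→2.
So the one-line form is 4 1 3 8 7 6 5 2.

4 1 3 8 7 6 5 2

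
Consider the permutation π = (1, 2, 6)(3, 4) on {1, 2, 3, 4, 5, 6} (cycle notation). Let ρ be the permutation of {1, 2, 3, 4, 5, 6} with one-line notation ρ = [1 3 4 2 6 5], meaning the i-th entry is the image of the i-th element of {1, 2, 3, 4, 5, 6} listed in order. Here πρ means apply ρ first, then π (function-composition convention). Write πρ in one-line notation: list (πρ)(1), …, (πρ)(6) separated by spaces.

(πρ)(x) = π(ρ(x)). Computing each image: π(ρ(1)) = π(1) = 2, π(ρ(2)) = π(3) = 4, π(ρ(3)) = π(4) = 3, π(ρ(4)) = π(2) = 6, π(ρ(5)) = π(6) = 1, π(ρ(6)) = π(5) = 5.
Hence πρ = [2 4 3 6 1 5].

2 4 3 6 1 5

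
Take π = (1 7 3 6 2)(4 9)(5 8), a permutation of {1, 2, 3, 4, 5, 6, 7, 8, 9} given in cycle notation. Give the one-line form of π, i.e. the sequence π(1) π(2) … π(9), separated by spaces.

Reading each image from the cycles: 1↦7, 2↦1, 3↦6, 4↦9, 5↦8, 6↦2, 7↦3, 8↦5, 9↦4.
Listing these in domain order gives 7 1 6 9 8 2 3 5 4.

7 1 6 9 8 2 3 5 4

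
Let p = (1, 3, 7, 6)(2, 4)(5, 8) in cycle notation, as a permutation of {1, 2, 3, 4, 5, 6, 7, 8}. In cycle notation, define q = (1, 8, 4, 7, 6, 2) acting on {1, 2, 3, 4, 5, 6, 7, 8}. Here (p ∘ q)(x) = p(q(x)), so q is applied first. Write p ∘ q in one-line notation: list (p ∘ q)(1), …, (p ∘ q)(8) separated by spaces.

(p ∘ q)(x) = p(q(x)). Computing each image: p(q(1)) = p(8) = 5, p(q(2)) = p(1) = 3, p(q(3)) = p(3) = 7, p(q(4)) = p(7) = 6, p(q(5)) = p(5) = 8, p(q(6)) = p(2) = 4, p(q(7)) = p(6) = 1, p(q(8)) = p(4) = 2.
Hence p ∘ q = [5 3 7 6 8 4 1 2].

5 3 7 6 8 4 1 2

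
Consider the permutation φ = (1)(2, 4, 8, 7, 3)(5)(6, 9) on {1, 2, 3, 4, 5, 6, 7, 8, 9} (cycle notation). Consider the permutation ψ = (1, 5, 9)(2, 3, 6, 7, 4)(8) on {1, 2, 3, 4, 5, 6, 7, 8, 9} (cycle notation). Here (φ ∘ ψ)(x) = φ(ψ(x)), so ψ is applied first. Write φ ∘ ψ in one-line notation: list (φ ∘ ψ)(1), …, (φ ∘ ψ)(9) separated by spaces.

For each element, apply ψ then φ: 1 → 5 → 5; 2 → 3 → 2; 3 → 6 → 9; 4 → 2 → 4; 5 → 9 → 6; 6 → 7 → 3; 7 → 4 → 8; 8 → 8 → 7; 9 → 1 → 1.
So φ ∘ ψ in one-line form is 5 2 9 4 6 3 8 7 1.

5 2 9 4 6 3 8 7 1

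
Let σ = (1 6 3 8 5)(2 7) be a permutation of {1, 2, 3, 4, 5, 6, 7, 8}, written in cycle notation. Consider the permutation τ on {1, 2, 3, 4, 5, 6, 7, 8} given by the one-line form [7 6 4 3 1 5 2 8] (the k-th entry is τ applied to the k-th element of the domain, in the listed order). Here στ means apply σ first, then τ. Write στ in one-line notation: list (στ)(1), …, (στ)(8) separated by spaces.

For each element, apply σ then τ: 1 → 6 → 5; 2 → 7 → 2; 3 → 8 → 8; 4 → 4 → 3; 5 → 1 → 7; 6 → 3 → 4; 7 → 2 → 6; 8 → 5 → 1.
So στ in one-line form is 5 2 8 3 7 4 6 1.

5 2 8 3 7 4 6 1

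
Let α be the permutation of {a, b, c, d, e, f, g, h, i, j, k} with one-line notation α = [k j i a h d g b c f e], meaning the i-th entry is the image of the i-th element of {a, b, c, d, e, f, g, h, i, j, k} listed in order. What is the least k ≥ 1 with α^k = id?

8

The disjoint-cycle form of α has cycle lengths 8, 2, 1.
The order is lcm(8, 2) = 8.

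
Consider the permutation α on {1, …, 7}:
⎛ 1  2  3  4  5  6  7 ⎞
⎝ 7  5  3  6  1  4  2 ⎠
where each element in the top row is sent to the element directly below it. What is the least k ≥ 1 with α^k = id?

The disjoint-cycle form of α has cycle lengths 4, 2, 1.
Since disjoint cycles commute, ord(α) = lcm(4, 2) = 4.

4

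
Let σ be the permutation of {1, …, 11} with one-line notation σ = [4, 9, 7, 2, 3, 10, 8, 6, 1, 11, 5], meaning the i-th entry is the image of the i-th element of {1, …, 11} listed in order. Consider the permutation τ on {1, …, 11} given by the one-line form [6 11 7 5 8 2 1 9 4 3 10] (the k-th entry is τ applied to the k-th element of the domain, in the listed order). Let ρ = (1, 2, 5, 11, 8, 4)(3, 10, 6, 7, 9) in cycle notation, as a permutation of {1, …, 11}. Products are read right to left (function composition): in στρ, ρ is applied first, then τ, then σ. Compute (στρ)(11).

Chase 11: ρ(11) = 8; τ(8) = 9; σ(9) = 1. Hence (στρ)(11) = 1.

1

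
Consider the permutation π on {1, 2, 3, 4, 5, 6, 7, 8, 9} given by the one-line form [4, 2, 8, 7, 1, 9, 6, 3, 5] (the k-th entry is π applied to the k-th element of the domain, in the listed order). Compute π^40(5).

Tracing 5 → 1 → … returns to 5 after 6 steps, so 5 lies in a 6-cycle (1, 4, 7, 6, 9, 5).
Since the cycle has length 6, π^40 acts on it the same as π^4 (40 mod 6 = 4).
Stepping 4 places around the cycle: 5 → 1 → 4 → 7 → 6.

6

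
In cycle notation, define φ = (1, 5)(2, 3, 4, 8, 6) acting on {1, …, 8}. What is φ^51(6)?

6 lies in the 5-cycle (2, 3, 4, 8, 6).
Since the cycle has length 5, φ^51 acts on it the same as φ^1 (51 mod 5 = 1).
Stepping 1 place around the cycle: 6 → 2.

2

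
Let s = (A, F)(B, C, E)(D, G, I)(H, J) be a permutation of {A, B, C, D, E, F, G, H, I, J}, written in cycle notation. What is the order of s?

6

The cycle type of s is (3, 3, 2, 2).
The order is lcm(3, 3, 2, 2) = 6.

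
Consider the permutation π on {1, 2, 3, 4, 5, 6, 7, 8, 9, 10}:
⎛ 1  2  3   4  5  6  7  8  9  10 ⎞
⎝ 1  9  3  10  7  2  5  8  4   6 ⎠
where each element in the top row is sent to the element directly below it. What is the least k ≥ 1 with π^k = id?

Decomposing into disjoint cycles gives cycle lengths 5, 2, 1, 1, 1.
Since disjoint cycles commute, ord(π) = lcm(5, 2) = 10.

10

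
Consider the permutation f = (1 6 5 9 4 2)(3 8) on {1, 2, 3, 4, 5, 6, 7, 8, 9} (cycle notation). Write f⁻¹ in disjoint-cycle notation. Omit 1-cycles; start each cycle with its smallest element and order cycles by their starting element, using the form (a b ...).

Inverting a permutation written in cycle notation just reverses the order within every cycle.
After reversing and putting each cycle's least element first, f⁻¹ = (1 2 4 9 5 6)(3 8).

(1 2 4 9 5 6)(3 8)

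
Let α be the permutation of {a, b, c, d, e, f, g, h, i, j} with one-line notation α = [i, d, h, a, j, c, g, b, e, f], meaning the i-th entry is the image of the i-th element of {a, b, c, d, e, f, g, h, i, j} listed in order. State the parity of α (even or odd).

even

In disjoint-cycle form the cycle lengths are 9, 1.
A cycle of length ℓ contributes ℓ−1 transpositions, so α is a product of 8 transpositions — even.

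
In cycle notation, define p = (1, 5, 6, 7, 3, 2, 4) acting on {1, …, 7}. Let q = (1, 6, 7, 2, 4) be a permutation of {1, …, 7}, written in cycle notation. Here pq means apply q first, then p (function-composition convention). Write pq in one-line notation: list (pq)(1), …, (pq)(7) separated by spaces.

(pq)(x) = p(q(x)). Computing each image: p(q(1)) = p(6) = 7, p(q(2)) = p(4) = 1, p(q(3)) = p(3) = 2, p(q(4)) = p(1) = 5, p(q(5)) = p(5) = 6, p(q(6)) = p(7) = 3, p(q(7)) = p(2) = 4.
Hence pq = [7 1 2 5 6 3 4].

7 1 2 5 6 3 4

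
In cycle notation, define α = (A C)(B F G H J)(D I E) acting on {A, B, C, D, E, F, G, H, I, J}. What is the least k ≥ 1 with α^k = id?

30

The disjoint cycles have lengths 5, 3, 2.
The order of α is the least common multiple of its cycle lengths: lcm(5, 3, 2) = 30.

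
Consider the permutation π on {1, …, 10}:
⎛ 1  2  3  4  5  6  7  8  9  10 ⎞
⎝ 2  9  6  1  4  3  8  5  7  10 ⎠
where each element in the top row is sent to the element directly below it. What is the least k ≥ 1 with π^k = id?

The disjoint-cycle form of π has cycle lengths 7, 2, 1.
Since disjoint cycles commute, ord(π) = lcm(7, 2) = 14.

14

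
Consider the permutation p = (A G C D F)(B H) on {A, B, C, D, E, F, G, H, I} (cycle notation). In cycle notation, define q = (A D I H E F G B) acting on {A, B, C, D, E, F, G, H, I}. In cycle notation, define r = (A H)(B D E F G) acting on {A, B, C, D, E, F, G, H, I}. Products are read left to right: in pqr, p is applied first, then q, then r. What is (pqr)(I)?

(pqr)(I) = r(q(p(I))). p(I) = I, then q(I) = H, then r(H) = A, so the result is A.

A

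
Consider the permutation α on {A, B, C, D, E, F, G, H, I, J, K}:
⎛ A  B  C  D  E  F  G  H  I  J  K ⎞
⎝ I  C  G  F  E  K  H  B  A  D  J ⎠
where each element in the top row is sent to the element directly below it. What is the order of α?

Decomposing into disjoint cycles gives cycle lengths 4, 4, 2, 1.
The order of α is the least common multiple of its cycle lengths: lcm(4, 4, 2) = 4.

4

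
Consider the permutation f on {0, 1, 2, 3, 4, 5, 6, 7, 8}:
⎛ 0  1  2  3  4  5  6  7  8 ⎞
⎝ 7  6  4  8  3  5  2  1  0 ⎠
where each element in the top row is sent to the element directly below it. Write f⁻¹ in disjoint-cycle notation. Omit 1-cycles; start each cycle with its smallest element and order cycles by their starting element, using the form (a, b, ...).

(0, 8, 3, 4, 2, 6, 1, 7)

The cycle decomposition of f is (0, 7, 1, 6, 2, 4, 3, 8).
The inverse reverses every cycle; in canonical form, f⁻¹ = (0, 8, 3, 4, 2, 6, 1, 7).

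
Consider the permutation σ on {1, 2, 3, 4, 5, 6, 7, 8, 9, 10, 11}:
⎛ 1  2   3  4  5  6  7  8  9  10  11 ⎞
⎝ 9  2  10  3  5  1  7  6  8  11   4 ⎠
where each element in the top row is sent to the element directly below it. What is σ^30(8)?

Tracing 8 → 6 → … returns to 8 after 4 steps, so 8 lies in a 4-cycle (1, 9, 8, 6).
Powers repeat with period 4 on this cycle, and 30 mod 4 = 2, so σ^30(8) = σ^2(8).
Advancing 2 steps from 8: 8 → 6 → 1.

1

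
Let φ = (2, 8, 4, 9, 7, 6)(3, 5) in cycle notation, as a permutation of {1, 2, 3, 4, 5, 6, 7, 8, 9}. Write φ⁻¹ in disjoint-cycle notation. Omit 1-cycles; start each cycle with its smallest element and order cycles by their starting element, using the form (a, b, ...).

(2, 6, 7, 9, 4, 8)(3, 5)

The inverse reverses each cycle.
Reversing each cycle of φ and rotating so the smallest element leads gives (2, 6, 7, 9, 4, 8)(3, 5).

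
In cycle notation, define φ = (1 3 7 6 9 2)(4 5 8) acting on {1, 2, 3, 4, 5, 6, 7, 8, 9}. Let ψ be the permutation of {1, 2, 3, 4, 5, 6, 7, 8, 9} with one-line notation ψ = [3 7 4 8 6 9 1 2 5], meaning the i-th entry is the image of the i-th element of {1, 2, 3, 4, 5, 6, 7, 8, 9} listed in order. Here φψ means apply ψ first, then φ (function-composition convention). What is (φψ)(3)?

(φψ)(3) = φ(ψ(3)). ψ(3) = 4, then φ(4) = 5. So (φψ)(3) = 5.

5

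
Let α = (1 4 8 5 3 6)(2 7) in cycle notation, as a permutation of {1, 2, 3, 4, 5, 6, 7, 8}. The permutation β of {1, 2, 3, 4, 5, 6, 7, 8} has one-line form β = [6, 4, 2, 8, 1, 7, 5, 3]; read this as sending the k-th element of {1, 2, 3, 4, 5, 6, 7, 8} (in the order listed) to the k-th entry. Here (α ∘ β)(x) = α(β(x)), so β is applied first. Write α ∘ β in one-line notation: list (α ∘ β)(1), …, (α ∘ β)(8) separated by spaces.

1 8 7 5 4 2 3 6

(α ∘ β)(x) = α(β(x)). Computing each image: α(β(1)) = α(6) = 1, α(β(2)) = α(4) = 8, α(β(3)) = α(2) = 7, α(β(4)) = α(8) = 5, α(β(5)) = α(1) = 4, α(β(6)) = α(7) = 2, α(β(7)) = α(5) = 3, α(β(8)) = α(3) = 6.
Hence α ∘ β = [1 8 7 5 4 2 3 6].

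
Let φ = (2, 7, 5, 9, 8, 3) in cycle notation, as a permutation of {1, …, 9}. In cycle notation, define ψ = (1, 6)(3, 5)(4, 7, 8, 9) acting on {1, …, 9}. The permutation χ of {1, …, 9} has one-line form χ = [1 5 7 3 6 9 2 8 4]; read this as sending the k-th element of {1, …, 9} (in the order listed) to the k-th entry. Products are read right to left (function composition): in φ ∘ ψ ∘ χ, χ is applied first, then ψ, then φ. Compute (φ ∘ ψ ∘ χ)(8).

(φ ∘ ψ ∘ χ)(8) = φ(ψ(χ(8))). χ(8) = 8, then ψ(8) = 9, then φ(9) = 8, so the result is 8.

8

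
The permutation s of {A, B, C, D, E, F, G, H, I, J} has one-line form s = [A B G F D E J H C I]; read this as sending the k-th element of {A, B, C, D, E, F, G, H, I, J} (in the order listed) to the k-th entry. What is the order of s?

Decomposing into disjoint cycles gives cycle lengths 4, 3, 1, 1, 1.
The order is lcm(4, 3) = 12.

12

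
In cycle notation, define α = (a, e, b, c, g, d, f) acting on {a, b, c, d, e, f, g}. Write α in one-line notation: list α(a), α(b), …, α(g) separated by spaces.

Each element maps to the next entry in its cycle (wrapping to the front): a↦e, b↦c, c↦g, d↦f, e↦b, f↦a, g↦d.
So the one-line form is e c g f b a d.

e c g f b a d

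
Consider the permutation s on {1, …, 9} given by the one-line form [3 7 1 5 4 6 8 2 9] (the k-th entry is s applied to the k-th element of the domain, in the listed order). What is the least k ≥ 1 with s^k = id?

Writing s as disjoint cycles, the cycle lengths are 3, 2, 2, 1, 1.
The order is lcm(3, 2, 2) = 6.

6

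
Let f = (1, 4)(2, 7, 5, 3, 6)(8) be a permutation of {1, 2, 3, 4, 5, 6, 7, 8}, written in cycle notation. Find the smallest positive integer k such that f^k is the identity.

The disjoint cycles have lengths 5, 2, 1.
The order is lcm(5, 2) = 10.

10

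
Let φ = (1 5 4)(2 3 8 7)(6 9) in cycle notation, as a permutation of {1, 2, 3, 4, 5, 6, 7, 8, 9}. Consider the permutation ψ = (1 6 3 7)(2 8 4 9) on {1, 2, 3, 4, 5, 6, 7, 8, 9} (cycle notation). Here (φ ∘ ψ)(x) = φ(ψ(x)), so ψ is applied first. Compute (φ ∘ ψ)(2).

7

ψ(2) = 8, then φ(8) = 7; composing gives (φ ∘ ψ)(2) = 7.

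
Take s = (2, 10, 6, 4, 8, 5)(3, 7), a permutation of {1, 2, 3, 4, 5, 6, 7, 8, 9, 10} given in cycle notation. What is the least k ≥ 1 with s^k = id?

6

The disjoint cycles have lengths 6, 2, 1, 1.
The order of s is the least common multiple of its cycle lengths: lcm(6, 2) = 6.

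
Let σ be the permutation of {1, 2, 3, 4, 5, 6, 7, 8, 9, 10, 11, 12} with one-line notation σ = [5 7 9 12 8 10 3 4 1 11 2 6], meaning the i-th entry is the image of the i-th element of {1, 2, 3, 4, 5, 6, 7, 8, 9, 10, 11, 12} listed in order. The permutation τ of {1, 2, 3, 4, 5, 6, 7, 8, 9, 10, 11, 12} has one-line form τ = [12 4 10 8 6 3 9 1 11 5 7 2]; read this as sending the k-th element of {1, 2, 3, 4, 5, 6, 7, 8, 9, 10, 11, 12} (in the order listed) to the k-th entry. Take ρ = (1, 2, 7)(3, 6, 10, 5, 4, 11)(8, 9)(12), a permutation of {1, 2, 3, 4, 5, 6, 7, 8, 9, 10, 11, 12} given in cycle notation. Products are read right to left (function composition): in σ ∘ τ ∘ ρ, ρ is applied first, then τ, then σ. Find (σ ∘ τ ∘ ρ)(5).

4

Apply the permutations in order: ρ(5) = 4, then τ(4) = 8, then σ(8) = 4. So (σ ∘ τ ∘ ρ)(5) = 4.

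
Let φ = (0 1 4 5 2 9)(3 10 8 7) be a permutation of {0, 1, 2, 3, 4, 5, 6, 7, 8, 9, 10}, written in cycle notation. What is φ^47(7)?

7 lies in the 4-cycle (3 10 8 7).
Since the cycle has length 4, φ^47 acts on it the same as φ^3 (47 mod 4 = 3).
Advancing 3 steps from 7: 7 → 3 → 10 → 8.

8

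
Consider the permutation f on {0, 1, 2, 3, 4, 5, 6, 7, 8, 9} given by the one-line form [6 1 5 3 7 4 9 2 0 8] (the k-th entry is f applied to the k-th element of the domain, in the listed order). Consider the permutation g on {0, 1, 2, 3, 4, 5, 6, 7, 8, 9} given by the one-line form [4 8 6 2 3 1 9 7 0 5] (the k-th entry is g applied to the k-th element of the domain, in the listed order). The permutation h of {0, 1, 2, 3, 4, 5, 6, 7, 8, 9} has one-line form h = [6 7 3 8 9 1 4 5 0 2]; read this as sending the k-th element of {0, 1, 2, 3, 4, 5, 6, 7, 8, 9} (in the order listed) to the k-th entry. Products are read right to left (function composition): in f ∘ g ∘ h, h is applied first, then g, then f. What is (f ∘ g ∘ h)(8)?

7

Chase 8: h(8) = 0; g(0) = 4; f(4) = 7. Hence (f ∘ g ∘ h)(8) = 7.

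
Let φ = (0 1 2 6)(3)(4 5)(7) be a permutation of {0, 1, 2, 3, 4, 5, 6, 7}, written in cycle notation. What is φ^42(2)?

2 lies in the 4-cycle (0 1 2 6).
On a 4-cycle, φ^4 is the identity, so φ^42 = φ^2 there (42 ≡ 2 mod 4).
Advancing 2 steps from 2: 2 → 6 → 0.

0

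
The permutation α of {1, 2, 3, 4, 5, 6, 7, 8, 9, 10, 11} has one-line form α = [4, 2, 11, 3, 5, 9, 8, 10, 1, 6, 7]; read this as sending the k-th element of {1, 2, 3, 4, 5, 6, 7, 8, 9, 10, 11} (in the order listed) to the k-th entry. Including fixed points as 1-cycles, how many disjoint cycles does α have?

The cycle decomposition is (1 4 3 11 7 8 10 6 9)(2)(5), which has 3 cycles (counting 1-cycles).

3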